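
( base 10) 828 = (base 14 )432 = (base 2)1100111100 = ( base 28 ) 11G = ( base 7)2262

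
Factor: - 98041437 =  - 3^2 * 13^1 *31^1 *27031^1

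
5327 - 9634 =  - 4307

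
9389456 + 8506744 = 17896200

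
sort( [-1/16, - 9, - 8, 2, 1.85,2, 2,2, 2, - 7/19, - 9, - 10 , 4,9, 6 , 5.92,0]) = [ - 10,-9 ,-9, - 8, - 7/19, - 1/16,0,  1.85,2,2,2, 2,2,4,5.92,6,9] 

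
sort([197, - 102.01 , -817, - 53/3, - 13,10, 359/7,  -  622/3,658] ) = [ - 817, - 622/3  , - 102.01, - 53/3, - 13 , 10,  359/7, 197, 658]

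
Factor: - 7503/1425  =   - 2501/475 = - 5^( - 2 )*19^( - 1 )*41^1*61^1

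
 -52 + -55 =- 107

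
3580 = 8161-4581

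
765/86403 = 255/28801 = 0.01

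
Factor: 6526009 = 7^1*617^1*1511^1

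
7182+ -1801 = 5381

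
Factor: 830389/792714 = 2^( - 1 )*3^ ( - 1) * 7^1*13^( - 1)*313^1*379^1 * 10163^(-1) 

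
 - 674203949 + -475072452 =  - 1149276401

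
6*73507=441042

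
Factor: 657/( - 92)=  - 2^(  -  2)*3^2*23^( - 1 ) * 73^1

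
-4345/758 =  - 6  +  203/758 = - 5.73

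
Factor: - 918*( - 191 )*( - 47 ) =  - 8240886 = - 2^1 * 3^3*17^1 * 47^1*191^1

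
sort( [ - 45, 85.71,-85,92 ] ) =[ - 85, - 45, 85.71, 92]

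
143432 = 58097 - -85335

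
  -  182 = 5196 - 5378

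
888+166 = 1054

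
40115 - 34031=6084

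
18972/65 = 18972/65 = 291.88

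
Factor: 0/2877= 0^1=0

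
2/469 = 2/469 = 0.00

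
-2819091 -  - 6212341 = 3393250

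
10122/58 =174 + 15/29 = 174.52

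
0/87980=0= 0.00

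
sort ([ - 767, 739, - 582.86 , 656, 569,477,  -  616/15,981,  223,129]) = [ - 767, - 582.86, - 616/15,129,223, 477 , 569,656,739,981 ] 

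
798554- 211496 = 587058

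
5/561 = 5/561 = 0.01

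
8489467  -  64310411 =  - 55820944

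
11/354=11/354 = 0.03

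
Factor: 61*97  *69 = 3^1*23^1  *61^1*97^1 = 408273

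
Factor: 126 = 2^1*3^2 * 7^1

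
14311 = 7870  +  6441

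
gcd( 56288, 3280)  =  16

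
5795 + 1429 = 7224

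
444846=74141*6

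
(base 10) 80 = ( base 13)62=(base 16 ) 50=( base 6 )212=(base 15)55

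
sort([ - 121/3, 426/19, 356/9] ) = [-121/3, 426/19,356/9] 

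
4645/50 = 92 + 9/10  =  92.90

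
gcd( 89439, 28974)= 3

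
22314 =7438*3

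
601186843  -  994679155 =-393492312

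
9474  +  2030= 11504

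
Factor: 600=2^3*3^1*5^2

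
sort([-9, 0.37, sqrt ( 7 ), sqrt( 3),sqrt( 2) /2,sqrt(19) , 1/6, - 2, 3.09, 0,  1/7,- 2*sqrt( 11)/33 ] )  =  [-9, - 2,  -  2*sqrt(  11)/33, 0, 1/7,1/6,0.37,sqrt(  2)/2,  sqrt( 3 ),sqrt(7), 3.09, sqrt( 19)]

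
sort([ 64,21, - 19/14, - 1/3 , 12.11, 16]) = [ - 19/14,-1/3, 12.11, 16,21, 64] 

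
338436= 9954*34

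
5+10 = 15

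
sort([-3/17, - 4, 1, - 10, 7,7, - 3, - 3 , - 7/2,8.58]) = [-10, - 4, - 7/2, - 3, - 3, - 3/17,  1, 7, 7, 8.58]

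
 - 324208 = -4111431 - -3787223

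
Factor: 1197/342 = 7/2  =  2^(-1 )*7^1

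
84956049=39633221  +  45322828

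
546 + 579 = 1125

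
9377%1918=1705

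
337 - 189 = 148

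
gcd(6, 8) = 2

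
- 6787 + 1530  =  -5257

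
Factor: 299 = 13^1*23^1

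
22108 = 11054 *2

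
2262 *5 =11310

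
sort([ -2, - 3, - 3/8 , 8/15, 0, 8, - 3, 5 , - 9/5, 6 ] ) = [ - 3, - 3, - 2, -9/5, - 3/8, 0, 8/15,5,6 , 8]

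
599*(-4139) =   -  2479261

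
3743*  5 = 18715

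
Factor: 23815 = 5^1*11^1* 433^1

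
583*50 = 29150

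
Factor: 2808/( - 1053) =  - 8/3  =  - 2^3*3^( - 1)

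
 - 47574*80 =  - 3805920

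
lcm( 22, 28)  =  308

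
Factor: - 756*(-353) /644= 3^3*23^( - 1) * 353^1 = 9531/23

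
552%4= 0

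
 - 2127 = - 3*709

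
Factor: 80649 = 3^3*29^1*103^1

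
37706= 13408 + 24298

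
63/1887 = 21/629 = 0.03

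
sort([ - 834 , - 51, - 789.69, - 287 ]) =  [ - 834, - 789.69, - 287, - 51]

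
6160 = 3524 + 2636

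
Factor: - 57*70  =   - 3990  =  -2^1 * 3^1 * 5^1* 7^1*19^1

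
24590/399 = 61 + 251/399 = 61.63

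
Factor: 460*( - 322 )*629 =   -  93167480 = - 2^3*5^1 * 7^1*17^1 *23^2*37^1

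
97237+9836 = 107073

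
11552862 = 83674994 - 72122132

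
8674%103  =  22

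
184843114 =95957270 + 88885844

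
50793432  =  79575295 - 28781863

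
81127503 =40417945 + 40709558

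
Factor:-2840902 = - 2^1*31^1*45821^1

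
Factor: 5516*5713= 2^2*7^1*29^1*197^2 = 31512908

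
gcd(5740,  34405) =35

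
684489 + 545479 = 1229968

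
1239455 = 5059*245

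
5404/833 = 772/119  =  6.49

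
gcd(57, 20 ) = 1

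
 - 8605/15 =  - 574 + 1/3 = -573.67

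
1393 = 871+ 522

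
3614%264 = 182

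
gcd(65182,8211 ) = 23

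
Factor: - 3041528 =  - 2^3*7^2*7759^1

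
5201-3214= 1987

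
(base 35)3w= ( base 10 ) 137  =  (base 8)211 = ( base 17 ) 81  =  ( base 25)5c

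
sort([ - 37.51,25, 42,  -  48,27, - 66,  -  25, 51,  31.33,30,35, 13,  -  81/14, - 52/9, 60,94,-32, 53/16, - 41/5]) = [ - 66, - 48, - 37.51, - 32 , - 25,- 41/5 , - 81/14,-52/9,53/16 , 13, 25, 27, 30, 31.33, 35, 42, 51, 60,94]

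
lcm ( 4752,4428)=194832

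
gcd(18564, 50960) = 364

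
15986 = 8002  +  7984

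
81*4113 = 333153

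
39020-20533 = 18487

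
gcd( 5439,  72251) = 1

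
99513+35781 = 135294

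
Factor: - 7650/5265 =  - 2^1*3^(-2 )*5^1*13^( - 1)*17^1 =- 170/117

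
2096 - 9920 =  - 7824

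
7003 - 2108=4895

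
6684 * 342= 2285928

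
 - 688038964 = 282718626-970757590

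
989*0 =0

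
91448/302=302 + 122/151 = 302.81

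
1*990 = 990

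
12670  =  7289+5381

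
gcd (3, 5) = 1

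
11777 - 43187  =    -  31410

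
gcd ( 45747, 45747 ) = 45747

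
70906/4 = 17726+1/2= 17726.50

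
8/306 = 4/153 = 0.03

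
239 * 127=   30353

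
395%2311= 395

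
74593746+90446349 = 165040095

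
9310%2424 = 2038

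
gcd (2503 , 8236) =1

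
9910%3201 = 307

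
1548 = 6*258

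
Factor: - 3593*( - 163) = 585659 = 163^1*3593^1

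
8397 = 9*933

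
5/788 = 5/788= 0.01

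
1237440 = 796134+441306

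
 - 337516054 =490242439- 827758493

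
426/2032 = 213/1016  =  0.21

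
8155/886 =9 + 181/886 = 9.20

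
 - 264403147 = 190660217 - 455063364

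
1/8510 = 1/8510  =  0.00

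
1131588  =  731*1548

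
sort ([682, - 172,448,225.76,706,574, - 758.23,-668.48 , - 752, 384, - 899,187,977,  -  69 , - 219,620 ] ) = [ - 899, - 758.23, - 752, - 668.48, - 219, - 172, - 69,187, 225.76,384,448, 574, 620,682, 706,977]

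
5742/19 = 5742/19 = 302.21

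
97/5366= 97/5366 = 0.02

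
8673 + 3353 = 12026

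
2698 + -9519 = - 6821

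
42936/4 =10734 = 10734.00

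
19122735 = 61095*313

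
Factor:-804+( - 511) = - 5^1*263^1 = -1315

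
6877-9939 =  - 3062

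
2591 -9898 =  - 7307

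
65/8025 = 13/1605 =0.01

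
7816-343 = 7473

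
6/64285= 6/64285 = 0.00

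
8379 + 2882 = 11261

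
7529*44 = 331276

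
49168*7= 344176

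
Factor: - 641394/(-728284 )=2^( - 1)*3^2*13^1*163^( - 1)*1117^( -1 )*2741^1 = 320697/364142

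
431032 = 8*53879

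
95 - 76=19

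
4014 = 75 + 3939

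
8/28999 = 8/28999 = 0.00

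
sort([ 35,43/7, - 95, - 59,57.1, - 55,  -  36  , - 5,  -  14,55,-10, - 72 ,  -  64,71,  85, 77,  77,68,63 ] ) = [  -  95,-72, - 64, -59, - 55, - 36 , - 14,  -  10,  -  5, 43/7,35,55,57.1 , 63,  68,71, 77, 77, 85 ] 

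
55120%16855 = 4555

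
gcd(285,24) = 3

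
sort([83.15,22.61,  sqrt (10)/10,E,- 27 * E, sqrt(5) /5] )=[- 27*E, sqrt( 10 )/10, sqrt( 5)/5,E, 22.61,83.15] 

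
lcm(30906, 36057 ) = 216342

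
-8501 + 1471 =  - 7030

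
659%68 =47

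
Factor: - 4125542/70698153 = -2^1*3^( - 1 )*31^1*163^( - 1 )*66541^1 * 144577^( - 1 )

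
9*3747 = 33723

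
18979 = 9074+9905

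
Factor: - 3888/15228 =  - 12/47 = -  2^2*3^1 * 47^( - 1)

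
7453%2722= 2009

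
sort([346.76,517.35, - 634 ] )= [-634 , 346.76 , 517.35]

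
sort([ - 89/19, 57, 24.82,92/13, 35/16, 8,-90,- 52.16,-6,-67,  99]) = [ - 90,- 67,  -  52.16, - 6,-89/19,  35/16,92/13  ,  8, 24.82,57,99]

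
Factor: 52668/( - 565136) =-2^( - 2)* 3^2*7^1*13^(-2) =- 63/676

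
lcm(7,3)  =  21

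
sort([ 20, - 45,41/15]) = [ - 45, 41/15, 20]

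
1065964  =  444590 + 621374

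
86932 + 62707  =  149639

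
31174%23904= 7270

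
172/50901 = 172/50901 = 0.00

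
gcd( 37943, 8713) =1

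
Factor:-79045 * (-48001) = 5^1 * 23^1*2087^1*15809^1 = 3794239045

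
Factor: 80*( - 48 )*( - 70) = 2^9*3^1*5^2*7^1 = 268800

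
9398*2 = 18796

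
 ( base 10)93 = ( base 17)58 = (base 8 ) 135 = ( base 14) 69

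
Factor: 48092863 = 7^2*13^1*103^1*733^1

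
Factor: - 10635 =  - 3^1*5^1 * 709^1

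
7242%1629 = 726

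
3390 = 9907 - 6517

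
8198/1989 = 8198/1989 = 4.12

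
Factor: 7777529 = 1549^1*5021^1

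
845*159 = 134355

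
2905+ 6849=9754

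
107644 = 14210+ 93434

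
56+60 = 116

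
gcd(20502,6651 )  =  9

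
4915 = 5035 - 120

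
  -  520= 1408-1928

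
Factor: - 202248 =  - 2^3*3^2*53^2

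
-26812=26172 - 52984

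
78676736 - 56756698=21920038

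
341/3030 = 341/3030 = 0.11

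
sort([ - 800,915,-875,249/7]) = [  -  875, - 800, 249/7,915]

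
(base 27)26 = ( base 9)66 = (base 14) 44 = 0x3c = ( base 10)60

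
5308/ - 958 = -6 + 220/479 = -5.54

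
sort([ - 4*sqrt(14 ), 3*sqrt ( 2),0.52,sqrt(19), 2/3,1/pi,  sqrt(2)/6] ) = [ - 4 * sqrt( 14), sqrt(2)/6, 1/pi,0.52, 2/3,3*sqrt(2 ) , sqrt(19)]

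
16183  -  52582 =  - 36399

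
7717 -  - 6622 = 14339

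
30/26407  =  30/26407 = 0.00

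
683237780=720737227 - 37499447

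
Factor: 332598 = 2^1*3^1*7^1*7919^1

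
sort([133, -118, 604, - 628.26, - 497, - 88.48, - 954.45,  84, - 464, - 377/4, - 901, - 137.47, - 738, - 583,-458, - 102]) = [ - 954.45, - 901, - 738,-628.26, - 583, - 497, - 464, - 458,  -  137.47,-118, - 102, -377/4,-88.48, 84  ,  133, 604 ]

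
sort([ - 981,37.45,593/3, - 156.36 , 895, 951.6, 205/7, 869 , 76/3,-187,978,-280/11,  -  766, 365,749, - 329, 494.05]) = [ - 981, - 766, - 329, - 187, - 156.36, - 280/11,76/3, 205/7,37.45,593/3 , 365, 494.05, 749,869,  895,951.6,  978 ]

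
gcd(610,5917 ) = 61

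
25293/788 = 32 + 77/788= 32.10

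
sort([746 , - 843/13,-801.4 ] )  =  [ - 801.4, - 843/13,  746] 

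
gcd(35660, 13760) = 20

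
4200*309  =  1297800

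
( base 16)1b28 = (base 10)6952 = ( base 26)a7a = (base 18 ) 1384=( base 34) 60G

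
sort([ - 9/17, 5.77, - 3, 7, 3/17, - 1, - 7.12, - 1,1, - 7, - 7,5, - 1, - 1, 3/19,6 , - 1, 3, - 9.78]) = [ - 9.78, -7.12,  -  7, - 7, - 3, - 1,-1, - 1, - 1, - 1, - 9/17, 3/19 , 3/17, 1,3, 5 , 5.77,6,  7]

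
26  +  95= 121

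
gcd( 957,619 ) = 1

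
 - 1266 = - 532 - 734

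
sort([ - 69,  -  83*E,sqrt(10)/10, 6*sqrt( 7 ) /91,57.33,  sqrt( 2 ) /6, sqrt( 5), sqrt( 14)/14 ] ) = [ - 83*E, - 69, 6*sqrt( 7) /91, sqrt(2 ) /6,sqrt( 14)/14,sqrt(10)/10, sqrt( 5), 57.33 ]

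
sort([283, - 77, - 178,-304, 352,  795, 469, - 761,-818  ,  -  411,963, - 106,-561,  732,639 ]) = [ - 818, - 761 , - 561,-411, - 304, - 178,-106,-77,283, 352 , 469, 639,732, 795 , 963]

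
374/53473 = 374/53473 = 0.01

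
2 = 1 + 1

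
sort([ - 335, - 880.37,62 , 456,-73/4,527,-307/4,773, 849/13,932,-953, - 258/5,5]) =[ -953,  -  880.37, - 335,-307/4,-258/5 , -73/4,5,  62, 849/13,456, 527,773,932] 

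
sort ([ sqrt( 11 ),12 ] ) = [ sqrt( 11 ), 12 ]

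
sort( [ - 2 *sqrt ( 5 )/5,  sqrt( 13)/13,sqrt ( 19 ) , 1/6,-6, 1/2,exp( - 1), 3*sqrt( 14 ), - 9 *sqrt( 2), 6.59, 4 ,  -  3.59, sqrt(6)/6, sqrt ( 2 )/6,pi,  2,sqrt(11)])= [ - 9*sqrt( 2), - 6,-3.59 , -2*sqrt( 5)/5, 1/6,sqrt(2)/6,sqrt( 13 ) /13, exp(-1),sqrt( 6 ) /6 , 1/2, 2,pi, sqrt(11), 4, sqrt( 19), 6.59,3 *sqrt( 14)]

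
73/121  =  73/121 = 0.60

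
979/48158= 89/4378= 0.02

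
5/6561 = 5/6561 = 0.00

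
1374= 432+942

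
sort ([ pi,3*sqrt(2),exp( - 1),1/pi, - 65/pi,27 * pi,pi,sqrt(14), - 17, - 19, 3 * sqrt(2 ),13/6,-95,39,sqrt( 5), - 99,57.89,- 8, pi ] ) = [-99, - 95, - 65/pi, - 19,-17, - 8,1/pi,exp( - 1),13/6, sqrt( 5),pi , pi,pi,sqrt( 14),3*sqrt( 2),3 *sqrt ( 2) , 39,57.89, 27*pi ] 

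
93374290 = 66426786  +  26947504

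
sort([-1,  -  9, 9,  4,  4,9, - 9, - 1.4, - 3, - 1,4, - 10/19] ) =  [- 9 , - 9, - 3, - 1.4, - 1,- 1, - 10/19,4 , 4,4, 9 , 9 ] 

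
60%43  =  17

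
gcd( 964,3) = 1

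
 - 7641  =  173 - 7814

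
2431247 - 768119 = 1663128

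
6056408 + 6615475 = 12671883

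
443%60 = 23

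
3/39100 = 3/39100 = 0.00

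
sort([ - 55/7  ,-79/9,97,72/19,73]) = [ - 79/9, - 55/7,  72/19, 73, 97] 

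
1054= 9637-8583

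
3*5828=17484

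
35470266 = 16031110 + 19439156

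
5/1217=5/1217=0.00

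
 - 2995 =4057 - 7052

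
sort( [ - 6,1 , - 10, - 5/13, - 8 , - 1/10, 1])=[ - 10, - 8, - 6, - 5/13, - 1/10,1,1]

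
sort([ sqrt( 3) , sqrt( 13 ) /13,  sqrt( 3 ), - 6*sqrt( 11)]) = [ - 6*sqrt(11),sqrt( 13)/13,sqrt (3 ),sqrt( 3)] 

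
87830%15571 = 9975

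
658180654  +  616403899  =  1274584553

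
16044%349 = 339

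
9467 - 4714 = 4753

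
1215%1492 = 1215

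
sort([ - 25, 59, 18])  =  [ - 25, 18  ,  59 ] 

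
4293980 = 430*9986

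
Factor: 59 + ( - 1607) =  - 2^2* 3^2*43^1 = - 1548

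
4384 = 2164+2220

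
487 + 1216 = 1703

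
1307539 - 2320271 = -1012732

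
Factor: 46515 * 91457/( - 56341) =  - 4254122355/56341 = - 3^1*5^1*7^1*103^(  -  1)*443^1*547^(-1 )*91457^1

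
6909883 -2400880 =4509003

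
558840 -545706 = 13134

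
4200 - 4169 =31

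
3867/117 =33+2/39 = 33.05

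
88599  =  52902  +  35697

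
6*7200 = 43200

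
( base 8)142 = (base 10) 98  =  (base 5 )343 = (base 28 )3E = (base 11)8a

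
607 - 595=12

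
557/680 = 557/680=0.82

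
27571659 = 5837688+21733971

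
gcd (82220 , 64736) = 4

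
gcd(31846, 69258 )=2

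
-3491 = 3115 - 6606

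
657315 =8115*81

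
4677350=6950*673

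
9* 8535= 76815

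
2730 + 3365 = 6095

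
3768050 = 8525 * 442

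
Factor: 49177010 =2^1*  5^1*421^1*11681^1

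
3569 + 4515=8084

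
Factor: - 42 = -2^1*3^1*7^1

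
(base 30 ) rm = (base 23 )1D4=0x340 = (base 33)p7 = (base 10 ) 832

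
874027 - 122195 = 751832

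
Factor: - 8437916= - 2^2 * 17^1 *124087^1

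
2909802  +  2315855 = 5225657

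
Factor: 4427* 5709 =25273743 =3^1 * 11^1 * 19^1*173^1* 233^1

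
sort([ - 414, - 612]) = [ - 612, - 414]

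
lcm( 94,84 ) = 3948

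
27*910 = 24570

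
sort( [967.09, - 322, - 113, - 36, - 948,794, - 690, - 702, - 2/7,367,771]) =[ - 948, - 702, - 690, - 322,- 113,  -  36, - 2/7  ,  367, 771,794,967.09]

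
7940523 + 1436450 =9376973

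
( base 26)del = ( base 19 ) 167F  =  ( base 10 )9173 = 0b10001111010101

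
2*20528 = 41056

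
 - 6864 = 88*(-78) 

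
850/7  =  850/7 = 121.43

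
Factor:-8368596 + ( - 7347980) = - 2^5*79^1*6217^1 =-15716576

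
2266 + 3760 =6026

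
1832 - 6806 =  - 4974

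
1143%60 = 3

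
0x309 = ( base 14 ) 3d7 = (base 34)MT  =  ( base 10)777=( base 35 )M7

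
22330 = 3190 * 7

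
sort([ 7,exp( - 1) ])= [ exp( - 1 ),7] 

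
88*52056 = 4580928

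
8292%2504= 780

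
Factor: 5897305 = 5^1*73^1*107^1*151^1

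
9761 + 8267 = 18028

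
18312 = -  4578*( - 4 )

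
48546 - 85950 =-37404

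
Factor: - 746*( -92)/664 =8579/83 = 23^1*83^(-1)*373^1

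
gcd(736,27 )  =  1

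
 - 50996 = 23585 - 74581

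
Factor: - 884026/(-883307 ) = 2^1 * 11^2*13^1*281^1  *883307^( - 1)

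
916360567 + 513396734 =1429757301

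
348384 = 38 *9168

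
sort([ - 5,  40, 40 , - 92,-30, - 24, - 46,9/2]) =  [ - 92, - 46, - 30, - 24, - 5 , 9/2, 40, 40 ] 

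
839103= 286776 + 552327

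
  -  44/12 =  - 11/3 = - 3.67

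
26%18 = 8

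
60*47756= 2865360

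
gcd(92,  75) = 1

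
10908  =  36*303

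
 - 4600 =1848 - 6448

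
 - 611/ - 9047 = 611/9047 = 0.07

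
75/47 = 75/47 = 1.60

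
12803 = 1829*7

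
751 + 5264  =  6015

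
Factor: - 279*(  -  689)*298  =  57284838= 2^1*3^2*13^1*31^1*53^1*149^1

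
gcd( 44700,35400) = 300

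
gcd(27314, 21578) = 2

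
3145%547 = 410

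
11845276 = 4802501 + 7042775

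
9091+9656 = 18747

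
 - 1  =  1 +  - 2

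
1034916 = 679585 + 355331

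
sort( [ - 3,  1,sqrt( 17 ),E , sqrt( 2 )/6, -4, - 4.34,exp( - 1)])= [ - 4.34 , - 4, - 3, sqrt( 2 ) /6,exp ( - 1),1,E,sqrt( 17 ) ]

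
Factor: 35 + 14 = 7^2 = 49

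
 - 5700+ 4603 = -1097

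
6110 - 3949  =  2161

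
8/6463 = 8/6463= 0.00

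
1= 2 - 1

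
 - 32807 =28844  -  61651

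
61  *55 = 3355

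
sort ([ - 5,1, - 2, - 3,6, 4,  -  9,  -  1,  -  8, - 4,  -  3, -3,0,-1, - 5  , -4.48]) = [ - 9, - 8, - 5,  -  5, - 4.48, - 4,  -  3, - 3  ,-3, - 2,-1,-1, 0,1,4,6 ]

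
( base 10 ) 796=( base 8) 1434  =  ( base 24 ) 194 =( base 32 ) OS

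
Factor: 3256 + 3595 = 6851 = 13^1 * 17^1*31^1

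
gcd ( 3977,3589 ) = 97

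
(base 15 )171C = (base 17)103D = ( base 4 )1031301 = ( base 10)4977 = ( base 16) 1371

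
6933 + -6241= 692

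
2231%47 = 22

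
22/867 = 22/867 = 0.03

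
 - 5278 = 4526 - 9804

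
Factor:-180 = - 2^2*3^2*5^1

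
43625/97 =43625/97= 449.74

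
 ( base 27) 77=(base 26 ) 7E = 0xC4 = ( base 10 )196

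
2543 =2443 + 100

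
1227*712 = 873624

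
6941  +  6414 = 13355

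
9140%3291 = 2558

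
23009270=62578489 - 39569219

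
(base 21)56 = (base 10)111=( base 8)157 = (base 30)3l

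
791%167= 123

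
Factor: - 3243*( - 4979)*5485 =3^1*5^1*13^1*23^1 * 47^1*383^1*1097^1 = 88565730045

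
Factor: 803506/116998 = 7^(  -  1)*11^1*61^( - 1)*137^ (  -  1)*  36523^1 = 401753/58499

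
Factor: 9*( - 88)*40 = -31680 = -2^6 *3^2*5^1*11^1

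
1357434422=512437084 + 844997338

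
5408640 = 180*30048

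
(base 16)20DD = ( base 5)232123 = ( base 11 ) 6359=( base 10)8413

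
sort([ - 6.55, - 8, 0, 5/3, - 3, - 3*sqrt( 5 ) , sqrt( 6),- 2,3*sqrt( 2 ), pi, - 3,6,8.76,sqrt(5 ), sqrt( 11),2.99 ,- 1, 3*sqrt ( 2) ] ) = [  -  8, - 3*sqrt( 5), - 6.55, - 3, - 3,  -  2, - 1,0, 5/3,sqrt( 5 ), sqrt(6 ), 2.99,pi, sqrt(11 ),3*sqrt(2 ), 3*sqrt( 2 ),6,8.76 ]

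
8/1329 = 8/1329 = 0.01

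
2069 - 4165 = -2096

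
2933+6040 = 8973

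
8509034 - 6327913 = 2181121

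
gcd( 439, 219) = 1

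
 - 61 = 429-490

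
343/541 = 343/541  =  0.63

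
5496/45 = 1832/15 = 122.13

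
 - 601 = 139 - 740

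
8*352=2816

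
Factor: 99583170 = 2^1*3^1 * 5^1 * 3319439^1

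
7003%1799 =1606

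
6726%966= 930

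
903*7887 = 7121961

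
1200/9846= 200/1641 = 0.12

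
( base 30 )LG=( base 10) 646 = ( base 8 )1206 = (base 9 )787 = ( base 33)jj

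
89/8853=89/8853 = 0.01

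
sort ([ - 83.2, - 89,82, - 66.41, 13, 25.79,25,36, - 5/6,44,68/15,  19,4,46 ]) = [ - 89, - 83.2, - 66.41 , - 5/6, 4,68/15, 13,19,25, 25.79, 36, 44,  46,82 ]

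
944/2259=944/2259 =0.42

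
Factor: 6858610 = 2^1*5^1 * 11^1*62351^1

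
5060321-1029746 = 4030575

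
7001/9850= 7001/9850 = 0.71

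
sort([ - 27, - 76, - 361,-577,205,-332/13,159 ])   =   [ - 577,-361 , - 76,  -  27,-332/13, 159,205 ] 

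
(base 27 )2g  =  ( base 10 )70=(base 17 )42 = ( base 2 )1000110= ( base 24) 2M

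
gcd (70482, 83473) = 1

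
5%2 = 1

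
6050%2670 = 710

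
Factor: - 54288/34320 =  - 87/55=   - 3^1*5^(-1)*11^(  -  1 )*29^1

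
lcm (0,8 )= 0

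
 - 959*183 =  -175497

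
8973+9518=18491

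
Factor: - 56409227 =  - 7^1 * 1847^1*4363^1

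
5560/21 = 5560/21 = 264.76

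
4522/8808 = 2261/4404= 0.51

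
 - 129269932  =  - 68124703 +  - 61145229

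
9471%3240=2991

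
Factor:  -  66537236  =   - 2^2*16634309^1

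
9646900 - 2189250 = 7457650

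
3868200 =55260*70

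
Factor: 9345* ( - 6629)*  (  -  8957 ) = 3^1*5^1*7^2*13^2*53^1*89^1*947^1 = 554868280785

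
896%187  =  148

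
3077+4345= 7422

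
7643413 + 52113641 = 59757054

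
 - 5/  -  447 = 5/447 = 0.01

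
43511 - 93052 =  - 49541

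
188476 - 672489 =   -  484013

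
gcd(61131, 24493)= 7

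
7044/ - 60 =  - 118+3/5   =  - 117.40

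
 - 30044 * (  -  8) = 240352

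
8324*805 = 6700820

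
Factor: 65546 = 2^1  *  13^1*2521^1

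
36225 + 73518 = 109743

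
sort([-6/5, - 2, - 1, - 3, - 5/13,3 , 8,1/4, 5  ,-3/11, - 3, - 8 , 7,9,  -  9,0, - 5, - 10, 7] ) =[ - 10, - 9, - 8 , - 5, - 3, - 3,-2, - 6/5, - 1, - 5/13 ,-3/11,0, 1/4,3 , 5, 7,  7, 8,9]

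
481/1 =481 = 481.00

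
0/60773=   0 = 0.00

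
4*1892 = 7568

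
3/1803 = 1/601 = 0.00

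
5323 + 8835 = 14158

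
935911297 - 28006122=907905175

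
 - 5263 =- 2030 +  - 3233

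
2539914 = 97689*26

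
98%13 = 7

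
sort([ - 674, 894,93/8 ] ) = [ - 674,93/8, 894 ]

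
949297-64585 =884712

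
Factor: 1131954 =2^1*3^1*83^1*2273^1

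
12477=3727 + 8750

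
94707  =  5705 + 89002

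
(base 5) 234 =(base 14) 4D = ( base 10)69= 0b1000101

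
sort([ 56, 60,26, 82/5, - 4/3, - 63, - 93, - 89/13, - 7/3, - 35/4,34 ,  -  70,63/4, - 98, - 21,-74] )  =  [ - 98,-93, - 74,-70, - 63, - 21 , - 35/4, - 89/13, - 7/3, - 4/3, 63/4,82/5, 26,34,56, 60] 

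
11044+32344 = 43388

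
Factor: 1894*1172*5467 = 12135471656 = 2^3*7^1 * 11^1*71^1*293^1*947^1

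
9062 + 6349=15411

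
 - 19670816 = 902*( - 21808 ) 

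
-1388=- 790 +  - 598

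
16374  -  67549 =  - 51175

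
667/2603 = 667/2603 = 0.26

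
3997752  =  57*70136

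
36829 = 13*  2833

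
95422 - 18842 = 76580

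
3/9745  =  3/9745  =  0.00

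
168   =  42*4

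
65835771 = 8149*8079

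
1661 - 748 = 913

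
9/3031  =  9/3031 = 0.00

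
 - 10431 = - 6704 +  - 3727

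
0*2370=0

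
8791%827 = 521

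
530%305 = 225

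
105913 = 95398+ 10515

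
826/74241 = 826/74241=0.01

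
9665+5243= 14908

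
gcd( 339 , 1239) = 3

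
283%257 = 26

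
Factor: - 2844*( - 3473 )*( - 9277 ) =-91630895724 = - 2^2*3^2 *23^1*79^1*151^1*9277^1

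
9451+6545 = 15996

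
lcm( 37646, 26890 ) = 188230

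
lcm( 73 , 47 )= 3431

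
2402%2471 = 2402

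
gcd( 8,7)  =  1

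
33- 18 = 15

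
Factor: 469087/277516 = 2^( - 2)*43^1* 10909^1*69379^( - 1) 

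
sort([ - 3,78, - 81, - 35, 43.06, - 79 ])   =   [ - 81, - 79 , - 35, - 3,43.06, 78]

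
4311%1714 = 883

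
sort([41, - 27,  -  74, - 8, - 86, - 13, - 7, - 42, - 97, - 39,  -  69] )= [ - 97, - 86,-74, - 69, - 42, - 39 , - 27, - 13, - 8, - 7,  41] 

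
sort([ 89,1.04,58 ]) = [1.04, 58,89]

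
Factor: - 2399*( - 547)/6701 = 547^1*2399^1*6701^ ( - 1) = 1312253/6701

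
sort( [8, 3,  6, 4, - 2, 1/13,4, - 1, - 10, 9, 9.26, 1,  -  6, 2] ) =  [ - 10, - 6,-2 , - 1, 1/13,1, 2, 3,  4, 4,6,8, 9,  9.26] 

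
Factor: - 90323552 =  - 2^5*11^1*137^1*1873^1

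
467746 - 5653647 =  - 5185901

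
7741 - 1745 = 5996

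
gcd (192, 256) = 64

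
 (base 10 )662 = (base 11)552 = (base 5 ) 10122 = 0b1010010110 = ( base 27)OE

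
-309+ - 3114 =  - 3423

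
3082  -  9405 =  - 6323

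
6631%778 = 407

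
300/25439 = 300/25439 =0.01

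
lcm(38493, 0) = 0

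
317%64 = 61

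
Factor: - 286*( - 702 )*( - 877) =  -  176077044 = - 2^2*3^3 * 11^1*13^2*877^1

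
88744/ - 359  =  -88744/359 = -247.20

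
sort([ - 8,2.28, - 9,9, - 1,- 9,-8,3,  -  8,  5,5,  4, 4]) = [ -9, - 9,- 8, -8, - 8, - 1,  2.28, 3, 4,4,5, 5 , 9] 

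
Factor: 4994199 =3^2*7^1*79273^1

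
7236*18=130248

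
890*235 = 209150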